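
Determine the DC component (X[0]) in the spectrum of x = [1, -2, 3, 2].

X[0] = Σ(n=0 to 3) x[n] · ω_4^0 = Σ x[n]
= (1) + (-2) + (3) + (2)

X[0] = 4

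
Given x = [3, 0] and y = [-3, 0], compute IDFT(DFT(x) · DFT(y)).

(x ⊛ y)[n] = Σ(m=0 to 1) x[m] · y[(n-m) mod 2]

Computing each output sample:
(x ⊛ y)[0] = -9
(x ⊛ y)[1] = 0

x ⊛ y = [-9, 0]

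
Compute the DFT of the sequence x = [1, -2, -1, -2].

X[k] = Σ(n=0 to 3) x[n] · ω_4^(nk)
where ω_4 = e^(-2πi/4)

Computing each X[k]:
X[0] = -4
X[1] = 2
X[2] = 4
X[3] = 2

X = [-4, 2, 4, 2]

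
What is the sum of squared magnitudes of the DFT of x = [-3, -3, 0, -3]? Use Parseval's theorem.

Parseval: Σ|x[n]|² = (1/N)Σ|X[k]|², so Σ|X[k]|² = N·Σ|x[n]|² = 4·27.0000

Σ|X[k]|² = N·Σ|x[n]|² = 4·27.0000 = 108.0000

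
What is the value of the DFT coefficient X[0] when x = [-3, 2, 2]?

X[0] = Σ(n=0 to 2) x[n] · ω_3^0 = Σ x[n]
= (-3) + (2) + (2)

X[0] = 1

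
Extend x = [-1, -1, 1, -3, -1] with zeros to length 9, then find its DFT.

Original 5-point DFT: [-5, -2.3511i, 3.8042i, -3.8042i, 2.3511i]
Zero-padded 9-point DFT provides frequency interpolation.

DFT_9([x, 0, ...]) = [-5, 0.8473+2.5981i, -1.3794-2.5981i, -3.5000+2.5981i, 2.0321+2.5981i, 2.0321-2.5981i, -3.5000-2.5981i, -1.3794+2.5981i, 0.8473-2.5981i]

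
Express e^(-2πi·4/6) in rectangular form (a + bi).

ω_6^4 = e^(-2πi·4/6)
= cos(-2π·4/6) + i·sin(-2π·4/6)
= cos(-8π/6) + i·sin(-8π/6)

ω_6^4 = cos(-8π/6) + i·sin(-8π/6) = -0.5000+0.8660i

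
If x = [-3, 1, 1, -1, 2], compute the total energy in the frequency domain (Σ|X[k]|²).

Parseval: Σ|x[n]|² = (1/N)Σ|X[k]|², so Σ|X[k]|² = N·Σ|x[n]|² = 5·16.0000

Σ|X[k]|² = N·Σ|x[n]|² = 5·16.0000 = 80.0000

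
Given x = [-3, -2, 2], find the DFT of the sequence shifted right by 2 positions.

Time shift by 2: X_shifted[k] = ω_3^(2k) · X[k]
Shifted x = [-2, 2, -3]

DFT(x[n-2]) = [-3, -1.5000-4.3301i, -1.5000+4.3301i]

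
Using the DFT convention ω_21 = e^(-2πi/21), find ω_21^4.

ω_21^4 = e^(-2πi·4/21)
= cos(-2π·4/21) + i·sin(-2π·4/21)
= cos(-8π/21) + i·sin(-8π/21)

ω_21^4 = cos(-8π/21) + i·sin(-8π/21) = 0.3653-0.9309i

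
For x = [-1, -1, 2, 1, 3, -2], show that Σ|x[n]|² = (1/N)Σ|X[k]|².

Time domain:
Σ|x[n]|² = |-1|² + |-1|² + |2|² + |1|² + |3|² + |-2|² = 20.0000

Frequency domain:
(1/6)Σ|X[k]|² = (1/6)(|2|² + |-6|² + |-1.0000-1.7321i|² + |6|² + |-1.0000+1.7321i|² + |-6|²) = (1/6)·120.0000 = 20.0000

Both sides agree, confirming Parseval's theorem.

Σ|x[n]|² = (1/N)Σ|X[k]|² = 20.0000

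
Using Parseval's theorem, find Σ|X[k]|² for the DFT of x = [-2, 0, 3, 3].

Parseval: Σ|x[n]|² = (1/N)Σ|X[k]|², so Σ|X[k]|² = N·Σ|x[n]|² = 4·22.0000

Σ|X[k]|² = N·Σ|x[n]|² = 4·22.0000 = 88.0000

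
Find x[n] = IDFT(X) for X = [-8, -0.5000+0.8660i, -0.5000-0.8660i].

x[n] = (1/3) Σ(k=0 to 2) X[k] · e^(2πikn/3)

Computing each x[n]:
x[0] = -3
x[1] = -3
x[2] = -2

x = [-3, -3, -2]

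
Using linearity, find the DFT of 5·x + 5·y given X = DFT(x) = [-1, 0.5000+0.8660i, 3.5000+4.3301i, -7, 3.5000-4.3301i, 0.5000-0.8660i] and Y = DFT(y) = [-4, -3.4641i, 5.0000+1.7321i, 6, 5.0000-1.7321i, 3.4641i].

By linearity: DFT(5x + 5y) = 5·DFT(x) + 5·DFT(y)
= 5·[-1, 0.5000+0.8660i, 3.5000+4.3301i, -7, 3.5000-4.3301i, 0.5000-0.8660i] + 5·[-4, -3.4641i, 5.0000+1.7321i, 6, 5.0000-1.7321i, 3.4641i]

Computing element-wise:
Z[0] = 5·(-1) + 5·(-4) = -25
Z[1] = 5·(0.5000+0.8660i) + 5·(-3.4641i) = 2.5000-12.9905i
Z[2] = 5·(3.5000+4.3301i) + 5·(5.0000+1.7321i) = 42.5000+30.3110i
Z[3] = 5·(-7) + 5·(6) = -5
Z[4] = 5·(3.5000-4.3301i) + 5·(5.0000-1.7321i) = 42.5000-30.3110i
Z[5] = 5·(0.5000-0.8660i) + 5·(3.4641i) = 2.5000+12.9905i

DFT(5x + 5y) = 5·X + 5·Y = [-25, 2.5000-12.9905i, 42.5000+30.3110i, -5, 42.5000-30.3110i, 2.5000+12.9905i]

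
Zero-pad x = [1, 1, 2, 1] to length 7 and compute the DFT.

Original 4-point DFT: [5, -1, 1, -1]
Zero-padded 7-point DFT provides frequency interpolation.

DFT_7([x, 0, ...]) = [5, 0.2775-3.1656i, -0.4010+0.6747i, 1.1235+0.1549i, 1.1235-0.1549i, -0.4010-0.6747i, 0.2775+3.1656i]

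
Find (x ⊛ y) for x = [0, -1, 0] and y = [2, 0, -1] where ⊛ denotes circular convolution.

(x ⊛ y)[n] = Σ(m=0 to 2) x[m] · y[(n-m) mod 3]

Computing each output sample:
(x ⊛ y)[0] = 1
(x ⊛ y)[1] = -2
(x ⊛ y)[2] = 0

x ⊛ y = [1, -2, 0]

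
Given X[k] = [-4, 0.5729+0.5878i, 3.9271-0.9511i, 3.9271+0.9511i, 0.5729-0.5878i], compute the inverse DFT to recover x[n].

x[n] = (1/5) Σ(k=0 to 4) X[k] · e^(2πikn/5)

Computing each x[n]:
x[0] = 1
x[1] = -2
x[2] = -1
x[3] = 0
x[4] = -2

x = [1, -2, -1, 0, -2]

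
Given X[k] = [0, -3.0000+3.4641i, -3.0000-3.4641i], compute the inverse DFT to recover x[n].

x[n] = (1/3) Σ(k=0 to 2) X[k] · e^(2πikn/3)

Computing each x[n]:
x[0] = -2
x[1] = -1
x[2] = 3

x = [-2, -1, 3]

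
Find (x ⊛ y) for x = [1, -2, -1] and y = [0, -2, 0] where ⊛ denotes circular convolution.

(x ⊛ y)[n] = Σ(m=0 to 2) x[m] · y[(n-m) mod 3]

Computing each output sample:
(x ⊛ y)[0] = 2
(x ⊛ y)[1] = -2
(x ⊛ y)[2] = 4

x ⊛ y = [2, -2, 4]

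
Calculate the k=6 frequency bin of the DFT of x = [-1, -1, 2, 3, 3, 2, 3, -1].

X[6] = Σ(n=0 to 7) x[n] · ω_8^(6n) where ω_8 = e^(-2πi/8)
= (-1)·ω_8^0 + (-1)·ω_8^6 + (2)·ω_8^12 + (3)·ω_8^18 + (3)·ω_8^24 + (2)·ω_8^30 + (3)·ω_8^36 + (-1)·ω_8^42

X[6] = -3-1i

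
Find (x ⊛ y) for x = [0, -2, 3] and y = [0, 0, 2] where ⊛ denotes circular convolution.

(x ⊛ y)[n] = Σ(m=0 to 2) x[m] · y[(n-m) mod 3]

Computing each output sample:
(x ⊛ y)[0] = -4
(x ⊛ y)[1] = 6
(x ⊛ y)[2] = 0

x ⊛ y = [-4, 6, 0]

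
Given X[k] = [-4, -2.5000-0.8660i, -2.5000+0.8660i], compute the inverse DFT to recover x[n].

x[n] = (1/3) Σ(k=0 to 2) X[k] · e^(2πikn/3)

Computing each x[n]:
x[0] = -3
x[1] = 0
x[2] = -1

x = [-3, 0, -1]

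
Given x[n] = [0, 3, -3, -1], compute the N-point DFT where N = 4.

X[k] = Σ(n=0 to 3) x[n] · ω_4^(nk)
where ω_4 = e^(-2πi/4)

Computing each X[k]:
X[0] = -1
X[1] = 3-4i
X[2] = -5
X[3] = 3+4i

X = [-1, 3-4i, -5, 3+4i]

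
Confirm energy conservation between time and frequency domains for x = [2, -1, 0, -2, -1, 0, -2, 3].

Time domain:
Σ|x[n]|² = |2|² + |-1|² + |0|² + |-2|² + |-1|² + |0|² + |-2|² + |3|² = 23.0000

Frequency domain:
(1/8)Σ|X[k]|² = (1/8)(|-1|² + |5.8284+2.2426i|² + |3+2i|² + |0.1716+6.2426i|² + |-1|² + |0.1716-6.2426i|² + |3-2i|² + |5.8284-2.2426i|²) = (1/8)·184.0000 = 23.0000

Both sides agree, confirming Parseval's theorem.

Σ|x[n]|² = (1/N)Σ|X[k]|² = 23.0000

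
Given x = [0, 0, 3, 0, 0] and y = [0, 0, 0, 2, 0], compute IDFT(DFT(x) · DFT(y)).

(x ⊛ y)[n] = Σ(m=0 to 4) x[m] · y[(n-m) mod 5]

Computing each output sample:
(x ⊛ y)[0] = 6
(x ⊛ y)[1] = 0
(x ⊛ y)[2] = 0
(x ⊛ y)[3] = 0
(x ⊛ y)[4] = 0

x ⊛ y = [6, 0, 0, 0, 0]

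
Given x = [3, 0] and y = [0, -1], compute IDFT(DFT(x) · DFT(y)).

(x ⊛ y)[n] = Σ(m=0 to 1) x[m] · y[(n-m) mod 2]

Computing each output sample:
(x ⊛ y)[0] = 0
(x ⊛ y)[1] = -3

x ⊛ y = [0, -3]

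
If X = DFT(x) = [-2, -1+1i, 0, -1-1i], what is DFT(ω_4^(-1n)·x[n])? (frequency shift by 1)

Modulation property: DFT(ω_4^(-1n)·x[n]) = X[(k-1) mod 4], so circularly shift X by 1 positions.

X[k-1] = [-1-1i, -2, -1+1i, 0]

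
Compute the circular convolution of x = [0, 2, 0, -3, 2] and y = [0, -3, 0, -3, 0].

(x ⊛ y)[n] = Σ(m=0 to 4) x[m] · y[(n-m) mod 5]

Computing each output sample:
(x ⊛ y)[0] = -6
(x ⊛ y)[1] = 9
(x ⊛ y)[2] = -12
(x ⊛ y)[3] = 0
(x ⊛ y)[4] = 3

x ⊛ y = [-6, 9, -12, 0, 3]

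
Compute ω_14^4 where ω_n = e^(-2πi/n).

ω_14^4 = e^(-2πi·4/14)
= cos(-2π·4/14) + i·sin(-2π·4/14)
= cos(-8π/14) + i·sin(-8π/14)

ω_14^4 = cos(-8π/14) + i·sin(-8π/14) = -0.2225-0.9749i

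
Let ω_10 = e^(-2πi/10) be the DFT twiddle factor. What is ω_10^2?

ω_10^2 = e^(-2πi·2/10)
= cos(-2π·2/10) + i·sin(-2π·2/10)
= cos(-4π/10) + i·sin(-4π/10)

ω_10^2 = cos(-4π/10) + i·sin(-4π/10) = 0.3090-0.9511i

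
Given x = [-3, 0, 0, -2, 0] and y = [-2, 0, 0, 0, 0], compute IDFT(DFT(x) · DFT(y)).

(x ⊛ y)[n] = Σ(m=0 to 4) x[m] · y[(n-m) mod 5]

Computing each output sample:
(x ⊛ y)[0] = 6
(x ⊛ y)[1] = 0
(x ⊛ y)[2] = 0
(x ⊛ y)[3] = 4
(x ⊛ y)[4] = 0

x ⊛ y = [6, 0, 0, 4, 0]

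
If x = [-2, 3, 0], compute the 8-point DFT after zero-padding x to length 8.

Original 3-point DFT: [1, -3.5000-2.5981i, -3.5000+2.5981i]
Zero-padded 8-point DFT provides frequency interpolation.

DFT_8([x, 0, ...]) = [1, 0.1213-2.1213i, -2-3i, -4.1213-2.1213i, -5, -4.1213+2.1213i, -2+3i, 0.1213+2.1213i]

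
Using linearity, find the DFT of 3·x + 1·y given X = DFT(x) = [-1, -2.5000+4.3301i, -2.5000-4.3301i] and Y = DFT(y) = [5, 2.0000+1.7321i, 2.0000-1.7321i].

By linearity: DFT(3x + 1y) = 3·DFT(x) + 1·DFT(y)
= 3·[-1, -2.5000+4.3301i, -2.5000-4.3301i] + 1·[5, 2.0000+1.7321i, 2.0000-1.7321i]

Computing element-wise:
Z[0] = 3·(-1) + 1·(5) = 2
Z[1] = 3·(-2.5000+4.3301i) + 1·(2.0000+1.7321i) = -5.5000+14.7224i
Z[2] = 3·(-2.5000-4.3301i) + 1·(2.0000-1.7321i) = -5.5000-14.7224i

DFT(3x + 1y) = 3·X + 1·Y = [2, -5.5000+14.7224i, -5.5000-14.7224i]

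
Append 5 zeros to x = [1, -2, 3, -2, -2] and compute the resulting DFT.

Original 5-point DFT: [-2, -1.0451-2.9389i, 4.5451+4.7553i, 4.5451-4.7553i, -1.0451+2.9389i]
Zero-padded 10-point DFT provides frequency interpolation.

DFT_10([x, 0, ...]) = [-2, 2.5451+1.4001i, -1.0451-2.9389i, -3.0451+4.3920i, 4.5451+4.7553i, 6, 4.5451-4.7553i, -3.0451-4.3920i, -1.0451+2.9389i, 2.5451-1.4001i]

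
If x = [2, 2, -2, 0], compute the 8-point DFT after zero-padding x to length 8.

Original 4-point DFT: [2, 4-2i, -2, 4+2i]
Zero-padded 8-point DFT provides frequency interpolation.

DFT_8([x, 0, ...]) = [2, 3.4142+0.5858i, 4-2i, 0.5858-3.4142i, -2, 0.5858+3.4142i, 4+2i, 3.4142-0.5858i]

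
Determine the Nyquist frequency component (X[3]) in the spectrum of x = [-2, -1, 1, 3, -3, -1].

X[3] = Σ(n=0 to 5) x[n] · ω_6^(3n) where ω_6 = e^(-2πi/6)
= (-2)·ω_6^0 + (-1)·ω_6^3 + (1)·ω_6^6 + (3)·ω_6^9 + (-3)·ω_6^12 + (-1)·ω_6^15

X[3] = -5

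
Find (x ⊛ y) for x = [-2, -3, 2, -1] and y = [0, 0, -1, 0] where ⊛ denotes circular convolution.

(x ⊛ y)[n] = Σ(m=0 to 3) x[m] · y[(n-m) mod 4]

Computing each output sample:
(x ⊛ y)[0] = -2
(x ⊛ y)[1] = 1
(x ⊛ y)[2] = 2
(x ⊛ y)[3] = 3

x ⊛ y = [-2, 1, 2, 3]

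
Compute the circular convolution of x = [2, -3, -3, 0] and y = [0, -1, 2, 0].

(x ⊛ y)[n] = Σ(m=0 to 3) x[m] · y[(n-m) mod 4]

Computing each output sample:
(x ⊛ y)[0] = -6
(x ⊛ y)[1] = -2
(x ⊛ y)[2] = 7
(x ⊛ y)[3] = -3

x ⊛ y = [-6, -2, 7, -3]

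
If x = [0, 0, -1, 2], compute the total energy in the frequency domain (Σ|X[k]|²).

Parseval: Σ|x[n]|² = (1/N)Σ|X[k]|², so Σ|X[k]|² = N·Σ|x[n]|² = 4·5.0000

Σ|X[k]|² = N·Σ|x[n]|² = 4·5.0000 = 20.0000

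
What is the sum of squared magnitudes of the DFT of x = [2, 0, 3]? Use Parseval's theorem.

Parseval: Σ|x[n]|² = (1/N)Σ|X[k]|², so Σ|X[k]|² = N·Σ|x[n]|² = 3·13.0000

Σ|X[k]|² = N·Σ|x[n]|² = 3·13.0000 = 39.0000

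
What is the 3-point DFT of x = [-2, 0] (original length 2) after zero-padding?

Original 2-point DFT: [-2, -2]
Zero-padded 3-point DFT provides frequency interpolation.

DFT_3([x, 0, ...]) = [-2, -2, -2]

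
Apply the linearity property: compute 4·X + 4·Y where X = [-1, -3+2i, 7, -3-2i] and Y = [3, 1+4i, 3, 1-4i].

By linearity: DFT(4x + 4y) = 4·DFT(x) + 4·DFT(y)
= 4·[-1, -3+2i, 7, -3-2i] + 4·[3, 1+4i, 3, 1-4i]

Computing element-wise:
Z[0] = 4·(-1) + 4·(3) = 8
Z[1] = 4·(-3+2i) + 4·(1+4i) = -8+24i
Z[2] = 4·(7) + 4·(3) = 40
Z[3] = 4·(-3-2i) + 4·(1-4i) = -8-24i

DFT(4x + 4y) = 4·X + 4·Y = [8, -8+24i, 40, -8-24i]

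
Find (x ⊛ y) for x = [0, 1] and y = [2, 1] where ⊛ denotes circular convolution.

(x ⊛ y)[n] = Σ(m=0 to 1) x[m] · y[(n-m) mod 2]

Computing each output sample:
(x ⊛ y)[0] = 1
(x ⊛ y)[1] = 2

x ⊛ y = [1, 2]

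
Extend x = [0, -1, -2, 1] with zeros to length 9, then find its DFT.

Original 4-point DFT: [-2, 2+2i, -2, 2-2i]
Zero-padded 9-point DFT provides frequency interpolation.

DFT_9([x, 0, ...]) = [-2, -1.6133+1.7464i, 1.2057+2.5349i, 2.5000-0.8660i, -1.0924-1.8096i, -1.0924+1.8096i, 2.5000+0.8660i, 1.2057-2.5349i, -1.6133-1.7464i]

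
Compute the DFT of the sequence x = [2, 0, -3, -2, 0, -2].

X[k] = Σ(n=0 to 5) x[n] · ω_6^(nk)
where ω_6 = e^(-2πi/6)

Computing each X[k]:
X[0] = -5
X[1] = 4.5000+0.8660i
X[2] = 2.5000-4.3301i
X[3] = 3
X[4] = 2.5000+4.3301i
X[5] = 4.5000-0.8660i

X = [-5, 4.5000+0.8660i, 2.5000-4.3301i, 3, 2.5000+4.3301i, 4.5000-0.8660i]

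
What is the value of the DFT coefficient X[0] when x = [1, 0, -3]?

X[0] = Σ(n=0 to 2) x[n] · ω_3^0 = Σ x[n]
= (1) + (0) + (-3)

X[0] = -2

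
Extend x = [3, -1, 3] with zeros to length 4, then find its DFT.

Original 3-point DFT: [5, 2.0000+3.4641i, 2.0000-3.4641i]
Zero-padded 4-point DFT provides frequency interpolation.

DFT_4([x, 0, ...]) = [5, 1i, 7, -1i]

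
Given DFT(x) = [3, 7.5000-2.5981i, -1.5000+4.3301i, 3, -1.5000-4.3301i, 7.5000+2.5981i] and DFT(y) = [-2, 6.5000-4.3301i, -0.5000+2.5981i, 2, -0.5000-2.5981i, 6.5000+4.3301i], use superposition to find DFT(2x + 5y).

By linearity: DFT(2x + 5y) = 2·DFT(x) + 5·DFT(y)
= 2·[3, 7.5000-2.5981i, -1.5000+4.3301i, 3, -1.5000-4.3301i, 7.5000+2.5981i] + 5·[-2, 6.5000-4.3301i, -0.5000+2.5981i, 2, -0.5000-2.5981i, 6.5000+4.3301i]

Computing element-wise:
Z[0] = 2·(3) + 5·(-2) = -4
Z[1] = 2·(7.5000-2.5981i) + 5·(6.5000-4.3301i) = 47.5000-26.8467i
Z[2] = 2·(-1.5000+4.3301i) + 5·(-0.5000+2.5981i) = -5.5000+21.6507i
Z[3] = 2·(3) + 5·(2) = 16
Z[4] = 2·(-1.5000-4.3301i) + 5·(-0.5000-2.5981i) = -5.5000-21.6507i
Z[5] = 2·(7.5000+2.5981i) + 5·(6.5000+4.3301i) = 47.5000+26.8467i

DFT(2x + 5y) = 2·X + 5·Y = [-4, 47.5000-26.8467i, -5.5000+21.6507i, 16, -5.5000-21.6507i, 47.5000+26.8467i]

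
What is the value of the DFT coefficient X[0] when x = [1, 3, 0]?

X[0] = Σ(n=0 to 2) x[n] · ω_3^0 = Σ x[n]
= (1) + (3) + (0)

X[0] = 4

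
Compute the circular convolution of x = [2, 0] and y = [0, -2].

(x ⊛ y)[n] = Σ(m=0 to 1) x[m] · y[(n-m) mod 2]

Computing each output sample:
(x ⊛ y)[0] = 0
(x ⊛ y)[1] = -4

x ⊛ y = [0, -4]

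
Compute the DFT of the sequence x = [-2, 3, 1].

X[k] = Σ(n=0 to 2) x[n] · ω_3^(nk)
where ω_3 = e^(-2πi/3)

Computing each X[k]:
X[0] = 2
X[1] = -4.0000-1.7321i
X[2] = -4.0000+1.7321i

X = [2, -4.0000-1.7321i, -4.0000+1.7321i]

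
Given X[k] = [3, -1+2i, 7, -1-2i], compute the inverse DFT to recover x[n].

x[n] = (1/4) Σ(k=0 to 3) X[k] · e^(2πikn/4)

Computing each x[n]:
x[0] = 2
x[1] = -2
x[2] = 3
x[3] = 0

x = [2, -2, 3, 0]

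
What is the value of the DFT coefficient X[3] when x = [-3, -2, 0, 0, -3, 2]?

X[3] = Σ(n=0 to 5) x[n] · ω_6^(3n) where ω_6 = e^(-2πi/6)
= (-3)·ω_6^0 + (-2)·ω_6^3 + (0)·ω_6^6 + (0)·ω_6^9 + (-3)·ω_6^12 + (2)·ω_6^15

X[3] = -6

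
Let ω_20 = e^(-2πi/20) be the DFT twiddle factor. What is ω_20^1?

ω_20^1 = e^(-2πi·1/20)
= cos(-2π·1/20) + i·sin(-2π·1/20)
= cos(-2π/20) + i·sin(-2π/20)

ω_20^1 = cos(-2π/20) + i·sin(-2π/20) = 0.9511-0.3090i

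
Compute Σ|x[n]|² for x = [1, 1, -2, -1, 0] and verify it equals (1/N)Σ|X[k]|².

Time domain:
Σ|x[n]|² = |1|² + |1|² + |-2|² + |-1|² + |0|² = 7.0000

Frequency domain:
(1/5)Σ|X[k]|² = (1/5)(|-1|² + |3.7361-0.3633i|² + |-0.7361-1.5388i|² + |-0.7361+1.5388i|² + |3.7361+0.3633i|²) = (1/5)·35.0000 = 7.0000

Both sides agree, confirming Parseval's theorem.

Σ|x[n]|² = (1/N)Σ|X[k]|² = 7.0000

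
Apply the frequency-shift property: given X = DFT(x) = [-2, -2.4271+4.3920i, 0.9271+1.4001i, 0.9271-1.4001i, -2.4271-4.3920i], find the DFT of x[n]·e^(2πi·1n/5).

Modulation property: DFT(ω_5^(-1n)·x[n]) = X[(k-1) mod 5], so circularly shift X by 1 positions.

X[k-1] = [-2.4271-4.3920i, -2, -2.4271+4.3920i, 0.9271+1.4001i, 0.9271-1.4001i]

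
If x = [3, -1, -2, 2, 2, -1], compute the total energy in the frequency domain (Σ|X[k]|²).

Parseval: Σ|x[n]|² = (1/N)Σ|X[k]|², so Σ|X[k]|² = N·Σ|x[n]|² = 6·23.0000

Σ|X[k]|² = N·Σ|x[n]|² = 6·23.0000 = 138.0000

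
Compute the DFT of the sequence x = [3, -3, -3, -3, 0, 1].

X[k] = Σ(n=0 to 5) x[n] · ω_6^(nk)
where ω_6 = e^(-2πi/6)

Computing each X[k]:
X[0] = -5
X[1] = 6.5000+6.0622i
X[2] = 2.5000+0.8660i
X[3] = 5
X[4] = 2.5000-0.8660i
X[5] = 6.5000-6.0622i

X = [-5, 6.5000+6.0622i, 2.5000+0.8660i, 5, 2.5000-0.8660i, 6.5000-6.0622i]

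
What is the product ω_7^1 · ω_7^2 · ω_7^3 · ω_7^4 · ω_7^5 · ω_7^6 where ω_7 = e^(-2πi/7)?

The primitive 7th roots of unity are ω_7^k for k coprime to 7: k ∈ {1, 2, 3, 4, 5, 6}
Their product equals the constant term of the cyclotomic polynomial Φ_7(x) up to sign.
For n ≥ 3, the product of all primitive nth roots of unity is 1. (For n=1 it is 1; for n=2 it is -1.)

1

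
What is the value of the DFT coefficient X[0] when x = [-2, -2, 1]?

X[0] = Σ(n=0 to 2) x[n] · ω_3^0 = Σ x[n]
= (-2) + (-2) + (1)

X[0] = -3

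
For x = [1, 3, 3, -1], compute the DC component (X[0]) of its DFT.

X[0] = Σ(n=0 to 3) x[n] · ω_4^0 = Σ x[n]
= (1) + (3) + (3) + (-1)

X[0] = 6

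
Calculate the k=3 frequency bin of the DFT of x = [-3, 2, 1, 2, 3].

X[3] = Σ(n=0 to 4) x[n] · ω_5^(3n) where ω_5 = e^(-2πi/5)
= (-3)·ω_5^0 + (2)·ω_5^3 + (1)·ω_5^6 + (2)·ω_5^9 + (3)·ω_5^12

X[3] = -6.1180+0.3633i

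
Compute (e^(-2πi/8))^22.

Since ω_8^8 = 1, powers reduce modulo 8.
22 mod 8 = 6
So ω_8^22 = ω_8^6 = e^(-2πi·6/8)

ω_8^22 = ω_8^6 = 1i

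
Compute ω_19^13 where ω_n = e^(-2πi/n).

ω_19^13 = e^(-2πi·13/19)
= cos(-2π·13/19) + i·sin(-2π·13/19)
= cos(-26π/19) + i·sin(-26π/19)

ω_19^13 = cos(-26π/19) + i·sin(-26π/19) = -0.4017+0.9158i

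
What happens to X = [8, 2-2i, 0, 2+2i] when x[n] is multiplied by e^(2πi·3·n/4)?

Modulation property: DFT(ω_4^(-3n)·x[n]) = X[(k-3) mod 4], so circularly shift X by 3 positions.

X[k-3] = [2-2i, 0, 2+2i, 8]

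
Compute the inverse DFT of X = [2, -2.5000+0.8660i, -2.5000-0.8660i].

x[n] = (1/3) Σ(k=0 to 2) X[k] · e^(2πikn/3)

Computing each x[n]:
x[0] = -1
x[1] = 1
x[2] = 2

x = [-1, 1, 2]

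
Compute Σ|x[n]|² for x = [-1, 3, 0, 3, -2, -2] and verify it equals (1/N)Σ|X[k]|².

Time domain:
Σ|x[n]|² = |-1|² + |3|² + |0|² + |3|² + |-2|² + |-2|² = 27.0000

Frequency domain:
(1/6)Σ|X[k]|² = (1/6)(|1|² + |-2.5000-6.0622i|² + |2.5000-2.5981i|² + |-7|² + |2.5000+2.5981i|² + |-2.5000+6.0622i|²) = (1/6)·162.0000 = 27.0000

Both sides agree, confirming Parseval's theorem.

Σ|x[n]|² = (1/N)Σ|X[k]|² = 27.0000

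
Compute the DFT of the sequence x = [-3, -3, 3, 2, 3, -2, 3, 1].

X[k] = Σ(n=0 to 7) x[n] · ω_8^(nk)
where ω_8 = e^(-2πi/8)

Computing each X[k]:
X[0] = 4
X[1] = -7.4142
X[2] = -6+8i
X[3] = -4.5858
X[4] = 8
X[5] = -4.5858
X[6] = -6-8i
X[7] = -7.4142

X = [4, -7.4142, -6+8i, -4.5858, 8, -4.5858, -6-8i, -7.4142]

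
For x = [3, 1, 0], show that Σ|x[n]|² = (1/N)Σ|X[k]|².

Time domain:
Σ|x[n]|² = |3|² + |1|² + |0|² = 10.0000

Frequency domain:
(1/3)Σ|X[k]|² = (1/3)(|4|² + |2.5000-0.8660i|² + |2.5000+0.8660i|²) = (1/3)·30.0000 = 10.0000

Both sides agree, confirming Parseval's theorem.

Σ|x[n]|² = (1/N)Σ|X[k]|² = 10.0000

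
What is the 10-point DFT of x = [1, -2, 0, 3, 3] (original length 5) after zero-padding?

Original 5-point DFT: [5, -1.1180+6.5186i, 1.1180+0.0858i, 1.1180-0.0858i, -1.1180-6.5186i]
Zero-padded 10-point DFT provides frequency interpolation.

DFT_10([x, 0, ...]) = [5, -3.9721-3.4410i, -1.1180+6.5186i, 4.9721+0.8123i, 1.1180+0.0858i, 3, 1.1180-0.0858i, 4.9721-0.8123i, -1.1180-6.5186i, -3.9721+3.4410i]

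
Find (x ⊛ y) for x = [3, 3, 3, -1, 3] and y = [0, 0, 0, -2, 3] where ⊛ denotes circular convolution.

(x ⊛ y)[n] = Σ(m=0 to 4) x[m] · y[(n-m) mod 5]

Computing each output sample:
(x ⊛ y)[0] = 3
(x ⊛ y)[1] = 11
(x ⊛ y)[2] = -9
(x ⊛ y)[3] = 3
(x ⊛ y)[4] = 3

x ⊛ y = [3, 11, -9, 3, 3]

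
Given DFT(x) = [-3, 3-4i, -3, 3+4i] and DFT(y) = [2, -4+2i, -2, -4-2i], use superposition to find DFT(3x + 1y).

By linearity: DFT(3x + 1y) = 3·DFT(x) + 1·DFT(y)
= 3·[-3, 3-4i, -3, 3+4i] + 1·[2, -4+2i, -2, -4-2i]

Computing element-wise:
Z[0] = 3·(-3) + 1·(2) = -7
Z[1] = 3·(3-4i) + 1·(-4+2i) = 5-10i
Z[2] = 3·(-3) + 1·(-2) = -11
Z[3] = 3·(3+4i) + 1·(-4-2i) = 5+10i

DFT(3x + 1y) = 3·X + 1·Y = [-7, 5-10i, -11, 5+10i]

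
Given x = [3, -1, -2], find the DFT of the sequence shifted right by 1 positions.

Time shift by 1: X_shifted[k] = ω_3^(1k) · X[k]
Shifted x = [-2, 3, -1]

DFT(x[n-1]) = [0, -3.0000-3.4641i, -3.0000+3.4641i]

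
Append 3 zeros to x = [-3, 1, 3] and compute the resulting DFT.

Original 3-point DFT: [1, -5.0000+1.7321i, -5.0000-1.7321i]
Zero-padded 6-point DFT provides frequency interpolation.

DFT_6([x, 0, ...]) = [1, -4.0000-3.4641i, -5.0000+1.7321i, -1, -5.0000-1.7321i, -4.0000+3.4641i]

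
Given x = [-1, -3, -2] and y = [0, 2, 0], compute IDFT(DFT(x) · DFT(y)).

(x ⊛ y)[n] = Σ(m=0 to 2) x[m] · y[(n-m) mod 3]

Computing each output sample:
(x ⊛ y)[0] = -4
(x ⊛ y)[1] = -2
(x ⊛ y)[2] = -6

x ⊛ y = [-4, -2, -6]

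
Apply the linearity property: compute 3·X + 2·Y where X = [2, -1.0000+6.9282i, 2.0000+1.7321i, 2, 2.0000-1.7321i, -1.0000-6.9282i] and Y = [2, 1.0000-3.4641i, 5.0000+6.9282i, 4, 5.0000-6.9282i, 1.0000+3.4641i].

By linearity: DFT(3x + 2y) = 3·DFT(x) + 2·DFT(y)
= 3·[2, -1.0000+6.9282i, 2.0000+1.7321i, 2, 2.0000-1.7321i, -1.0000-6.9282i] + 2·[2, 1.0000-3.4641i, 5.0000+6.9282i, 4, 5.0000-6.9282i, 1.0000+3.4641i]

Computing element-wise:
Z[0] = 3·(2) + 2·(2) = 10
Z[1] = 3·(-1.0000+6.9282i) + 2·(1.0000-3.4641i) = -1.0000+13.8564i
Z[2] = 3·(2.0000+1.7321i) + 2·(5.0000+6.9282i) = 16.0000+19.0527i
Z[3] = 3·(2) + 2·(4) = 14
Z[4] = 3·(2.0000-1.7321i) + 2·(5.0000-6.9282i) = 16.0000-19.0527i
Z[5] = 3·(-1.0000-6.9282i) + 2·(1.0000+3.4641i) = -1.0000-13.8564i

DFT(3x + 2y) = 3·X + 2·Y = [10, -1.0000+13.8564i, 16.0000+19.0527i, 14, 16.0000-19.0527i, -1.0000-13.8564i]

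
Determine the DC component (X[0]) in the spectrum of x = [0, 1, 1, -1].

X[0] = Σ(n=0 to 3) x[n] · ω_4^0 = Σ x[n]
= (0) + (1) + (1) + (-1)

X[0] = 1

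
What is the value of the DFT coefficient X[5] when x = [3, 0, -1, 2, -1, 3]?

X[5] = Σ(n=0 to 5) x[n] · ω_6^(5n) where ω_6 = e^(-2πi/6)
= (3)·ω_6^0 + (0)·ω_6^5 + (-1)·ω_6^10 + (2)·ω_6^15 + (-1)·ω_6^20 + (3)·ω_6^25

X[5] = 3.5000-2.5981i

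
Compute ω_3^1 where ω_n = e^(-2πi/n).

ω_3^1 = e^(-2πi·1/3)
= cos(-2π·1/3) + i·sin(-2π·1/3)
= cos(-2π/3) + i·sin(-2π/3)

ω_3^1 = cos(-2π/3) + i·sin(-2π/3) = -0.5000-0.8660i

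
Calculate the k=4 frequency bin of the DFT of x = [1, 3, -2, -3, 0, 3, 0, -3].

X[4] = Σ(n=0 to 7) x[n] · ω_8^(4n) where ω_8 = e^(-2πi/8)
= (1)·ω_8^0 + (3)·ω_8^4 + (-2)·ω_8^8 + (-3)·ω_8^12 + (0)·ω_8^16 + (3)·ω_8^20 + (0)·ω_8^24 + (-3)·ω_8^28

X[4] = -1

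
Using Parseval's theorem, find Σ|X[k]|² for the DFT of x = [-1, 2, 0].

Parseval: Σ|x[n]|² = (1/N)Σ|X[k]|², so Σ|X[k]|² = N·Σ|x[n]|² = 3·5.0000

Σ|X[k]|² = N·Σ|x[n]|² = 3·5.0000 = 15.0000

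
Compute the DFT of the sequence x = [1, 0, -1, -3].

X[k] = Σ(n=0 to 3) x[n] · ω_4^(nk)
where ω_4 = e^(-2πi/4)

Computing each X[k]:
X[0] = -3
X[1] = 2-3i
X[2] = 3
X[3] = 2+3i

X = [-3, 2-3i, 3, 2+3i]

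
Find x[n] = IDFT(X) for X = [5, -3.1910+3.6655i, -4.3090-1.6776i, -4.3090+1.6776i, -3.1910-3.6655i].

x[n] = (1/5) Σ(k=0 to 4) X[k] · e^(2πikn/5)

Computing each x[n]:
x[0] = -2
x[1] = 1
x[2] = 0
x[3] = 3
x[4] = 3

x = [-2, 1, 0, 3, 3]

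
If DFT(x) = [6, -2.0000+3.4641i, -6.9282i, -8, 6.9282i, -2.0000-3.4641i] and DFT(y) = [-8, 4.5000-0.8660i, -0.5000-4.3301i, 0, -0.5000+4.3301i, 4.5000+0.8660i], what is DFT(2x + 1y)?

By linearity: DFT(2x + 1y) = 2·DFT(x) + 1·DFT(y)
= 2·[6, -2.0000+3.4641i, -6.9282i, -8, 6.9282i, -2.0000-3.4641i] + 1·[-8, 4.5000-0.8660i, -0.5000-4.3301i, 0, -0.5000+4.3301i, 4.5000+0.8660i]

Computing element-wise:
Z[0] = 2·(6) + 1·(-8) = 4
Z[1] = 2·(-2.0000+3.4641i) + 1·(4.5000-0.8660i) = 0.5000+6.0622i
Z[2] = 2·(-6.9282i) + 1·(-0.5000-4.3301i) = -0.5000-18.1865i
Z[3] = 2·(-8) + 1·(0) = -16
Z[4] = 2·(6.9282i) + 1·(-0.5000+4.3301i) = -0.5000+18.1865i
Z[5] = 2·(-2.0000-3.4641i) + 1·(4.5000+0.8660i) = 0.5000-6.0622i

DFT(2x + 1y) = 2·X + 1·Y = [4, 0.5000+6.0622i, -0.5000-18.1865i, -16, -0.5000+18.1865i, 0.5000-6.0622i]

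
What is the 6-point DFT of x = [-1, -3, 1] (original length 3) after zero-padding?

Original 3-point DFT: [-3, 3.4641i, -3.4641i]
Zero-padded 6-point DFT provides frequency interpolation.

DFT_6([x, 0, ...]) = [-3, -3.0000+1.7321i, 3.4641i, 3, -3.4641i, -3.0000-1.7321i]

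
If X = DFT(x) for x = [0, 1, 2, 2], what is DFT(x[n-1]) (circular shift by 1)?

Time shift by 1: X_shifted[k] = ω_4^(1k) · X[k]
Shifted x = [2, 0, 1, 2]

DFT(x[n-1]) = [5, 1+2i, 1, 1-2i]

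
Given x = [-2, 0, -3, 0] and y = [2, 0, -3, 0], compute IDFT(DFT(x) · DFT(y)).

(x ⊛ y)[n] = Σ(m=0 to 3) x[m] · y[(n-m) mod 4]

Computing each output sample:
(x ⊛ y)[0] = 5
(x ⊛ y)[1] = 0
(x ⊛ y)[2] = 0
(x ⊛ y)[3] = 0

x ⊛ y = [5, 0, 0, 0]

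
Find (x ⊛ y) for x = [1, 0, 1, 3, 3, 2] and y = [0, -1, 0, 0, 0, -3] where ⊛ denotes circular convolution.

(x ⊛ y)[n] = Σ(m=0 to 5) x[m] · y[(n-m) mod 6]

Computing each output sample:
(x ⊛ y)[0] = -2
(x ⊛ y)[1] = -4
(x ⊛ y)[2] = -9
(x ⊛ y)[3] = -10
(x ⊛ y)[4] = -9
(x ⊛ y)[5] = -6

x ⊛ y = [-2, -4, -9, -10, -9, -6]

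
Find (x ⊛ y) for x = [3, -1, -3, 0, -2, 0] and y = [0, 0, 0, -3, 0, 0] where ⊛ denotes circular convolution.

(x ⊛ y)[n] = Σ(m=0 to 5) x[m] · y[(n-m) mod 6]

Computing each output sample:
(x ⊛ y)[0] = 0
(x ⊛ y)[1] = 6
(x ⊛ y)[2] = 0
(x ⊛ y)[3] = -9
(x ⊛ y)[4] = 3
(x ⊛ y)[5] = 9

x ⊛ y = [0, 6, 0, -9, 3, 9]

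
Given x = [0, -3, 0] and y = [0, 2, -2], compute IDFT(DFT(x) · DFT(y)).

(x ⊛ y)[n] = Σ(m=0 to 2) x[m] · y[(n-m) mod 3]

Computing each output sample:
(x ⊛ y)[0] = 6
(x ⊛ y)[1] = 0
(x ⊛ y)[2] = -6

x ⊛ y = [6, 0, -6]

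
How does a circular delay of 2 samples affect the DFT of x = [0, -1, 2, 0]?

Time shift by 2: X_shifted[k] = ω_4^(2k) · X[k]
Shifted x = [2, 0, 0, -1]

DFT(x[n-2]) = [1, 2-1i, 3, 2+1i]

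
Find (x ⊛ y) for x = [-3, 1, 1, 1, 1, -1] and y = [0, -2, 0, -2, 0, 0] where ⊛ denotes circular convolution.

(x ⊛ y)[n] = Σ(m=0 to 5) x[m] · y[(n-m) mod 6]

Computing each output sample:
(x ⊛ y)[0] = 0
(x ⊛ y)[1] = 4
(x ⊛ y)[2] = 0
(x ⊛ y)[3] = 4
(x ⊛ y)[4] = -4
(x ⊛ y)[5] = -4

x ⊛ y = [0, 4, 0, 4, -4, -4]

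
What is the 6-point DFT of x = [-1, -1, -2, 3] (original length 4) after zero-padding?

Original 4-point DFT: [-1, 1+4i, -5, 1-4i]
Zero-padded 6-point DFT provides frequency interpolation.

DFT_6([x, 0, ...]) = [-1, -3.5000+2.5981i, 3.5000-0.8660i, -5, 3.5000+0.8660i, -3.5000-2.5981i]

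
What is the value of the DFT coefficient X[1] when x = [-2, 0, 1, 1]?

X[1] = Σ(n=0 to 3) x[n] · ω_4^(1n) where ω_4 = e^(-2πi/4)
= (-2)·ω_4^0 + (0)·ω_4^1 + (1)·ω_4^2 + (1)·ω_4^3

X[1] = -3+1i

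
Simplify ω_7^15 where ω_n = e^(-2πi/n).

Since ω_7^7 = 1, powers reduce modulo 7.
15 mod 7 = 1
So ω_7^15 = ω_7^1 = e^(-2πi·1/7)

ω_7^15 = ω_7^1 = 0.6235-0.7818i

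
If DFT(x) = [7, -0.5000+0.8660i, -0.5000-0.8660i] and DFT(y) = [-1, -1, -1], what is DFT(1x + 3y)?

By linearity: DFT(1x + 3y) = 1·DFT(x) + 3·DFT(y)
= 1·[7, -0.5000+0.8660i, -0.5000-0.8660i] + 3·[-1, -1, -1]

Computing element-wise:
Z[0] = 1·(7) + 3·(-1) = 4
Z[1] = 1·(-0.5000+0.8660i) + 3·(-1) = -3.5000+0.8660i
Z[2] = 1·(-0.5000-0.8660i) + 3·(-1) = -3.5000-0.8660i

DFT(1x + 3y) = 1·X + 3·Y = [4, -3.5000+0.8660i, -3.5000-0.8660i]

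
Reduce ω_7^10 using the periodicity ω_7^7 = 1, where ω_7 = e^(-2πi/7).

Since ω_7^7 = 1, powers reduce modulo 7.
10 mod 7 = 3
So ω_7^10 = ω_7^3 = e^(-2πi·3/7)

ω_7^10 = ω_7^3 = -0.9010-0.4339i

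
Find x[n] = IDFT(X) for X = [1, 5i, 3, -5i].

x[n] = (1/4) Σ(k=0 to 3) X[k] · e^(2πikn/4)

Computing each x[n]:
x[0] = 1
x[1] = -3
x[2] = 1
x[3] = 2

x = [1, -3, 1, 2]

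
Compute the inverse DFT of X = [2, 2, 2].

x[n] = (1/3) Σ(k=0 to 2) X[k] · e^(2πikn/3)

Computing each x[n]:
x[0] = 2
x[1] = 0
x[2] = 0

x = [2, 0, 0]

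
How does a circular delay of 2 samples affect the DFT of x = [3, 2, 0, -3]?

Time shift by 2: X_shifted[k] = ω_4^(2k) · X[k]
Shifted x = [0, -3, 3, 2]

DFT(x[n-2]) = [2, -3+5i, 4, -3-5i]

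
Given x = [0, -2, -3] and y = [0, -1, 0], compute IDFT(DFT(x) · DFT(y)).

(x ⊛ y)[n] = Σ(m=0 to 2) x[m] · y[(n-m) mod 3]

Computing each output sample:
(x ⊛ y)[0] = 3
(x ⊛ y)[1] = 0
(x ⊛ y)[2] = 2

x ⊛ y = [3, 0, 2]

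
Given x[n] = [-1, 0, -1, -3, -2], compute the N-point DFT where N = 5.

X[k] = Σ(n=0 to 4) x[n] · ω_5^(nk)
where ω_5 = e^(-2πi/5)

Computing each X[k]:
X[0] = -7
X[1] = 1.6180-3.0777i
X[2] = -0.6180+0.7265i
X[3] = -0.6180-0.7265i
X[4] = 1.6180+3.0777i

X = [-7, 1.6180-3.0777i, -0.6180+0.7265i, -0.6180-0.7265i, 1.6180+3.0777i]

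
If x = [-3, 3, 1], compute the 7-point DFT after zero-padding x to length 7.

Original 3-point DFT: [1, -5.0000-1.7321i, -5.0000+1.7321i]
Zero-padded 7-point DFT provides frequency interpolation.

DFT_7([x, 0, ...]) = [1, -1.3521-3.3204i, -4.5685-2.4909i, -5.0794-0.5198i, -5.0794+0.5198i, -4.5685+2.4909i, -1.3521+3.3204i]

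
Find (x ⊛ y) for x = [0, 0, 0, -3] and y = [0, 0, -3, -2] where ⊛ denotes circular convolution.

(x ⊛ y)[n] = Σ(m=0 to 3) x[m] · y[(n-m) mod 4]

Computing each output sample:
(x ⊛ y)[0] = 0
(x ⊛ y)[1] = 9
(x ⊛ y)[2] = 6
(x ⊛ y)[3] = 0

x ⊛ y = [0, 9, 6, 0]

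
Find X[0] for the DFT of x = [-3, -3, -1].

X[0] = Σ(n=0 to 2) x[n] · ω_3^0 = Σ x[n]
= (-3) + (-3) + (-1)

X[0] = -7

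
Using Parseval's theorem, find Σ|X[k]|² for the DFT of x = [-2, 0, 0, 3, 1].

Parseval: Σ|x[n]|² = (1/N)Σ|X[k]|², so Σ|X[k]|² = N·Σ|x[n]|² = 5·14.0000

Σ|X[k]|² = N·Σ|x[n]|² = 5·14.0000 = 70.0000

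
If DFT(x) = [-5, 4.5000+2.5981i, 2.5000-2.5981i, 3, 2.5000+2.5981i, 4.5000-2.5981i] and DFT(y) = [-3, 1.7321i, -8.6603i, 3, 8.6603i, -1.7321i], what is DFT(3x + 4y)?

By linearity: DFT(3x + 4y) = 3·DFT(x) + 4·DFT(y)
= 3·[-5, 4.5000+2.5981i, 2.5000-2.5981i, 3, 2.5000+2.5981i, 4.5000-2.5981i] + 4·[-3, 1.7321i, -8.6603i, 3, 8.6603i, -1.7321i]

Computing element-wise:
Z[0] = 3·(-5) + 4·(-3) = -27
Z[1] = 3·(4.5000+2.5981i) + 4·(1.7321i) = 13.5000+14.7227i
Z[2] = 3·(2.5000-2.5981i) + 4·(-8.6603i) = 7.5000-42.4355i
Z[3] = 3·(3) + 4·(3) = 21
Z[4] = 3·(2.5000+2.5981i) + 4·(8.6603i) = 7.5000+42.4355i
Z[5] = 3·(4.5000-2.5981i) + 4·(-1.7321i) = 13.5000-14.7227i

DFT(3x + 4y) = 3·X + 4·Y = [-27, 13.5000+14.7227i, 7.5000-42.4355i, 21, 7.5000+42.4355i, 13.5000-14.7227i]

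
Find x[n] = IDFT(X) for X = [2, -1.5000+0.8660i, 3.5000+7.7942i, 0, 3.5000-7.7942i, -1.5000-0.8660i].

x[n] = (1/6) Σ(k=0 to 5) X[k] · e^(2πikn/6)

Computing each x[n]:
x[0] = 1
x[1] = -3
x[2] = 2
x[3] = 2
x[4] = -2
x[5] = 2

x = [1, -3, 2, 2, -2, 2]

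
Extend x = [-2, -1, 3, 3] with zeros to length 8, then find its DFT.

Original 4-point DFT: [3, -5+4i, -1, -5-4i]
Zero-padded 8-point DFT provides frequency interpolation.

DFT_8([x, 0, ...]) = [3, -4.8284-4.4142i, -5+4i, 0.8284+1.5858i, -1, 0.8284-1.5858i, -5-4i, -4.8284+4.4142i]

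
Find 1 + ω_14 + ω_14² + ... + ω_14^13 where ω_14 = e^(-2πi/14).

Sum of all nth roots of unity equals 0 for n > 1 (geometric series with r ≠ 1).

0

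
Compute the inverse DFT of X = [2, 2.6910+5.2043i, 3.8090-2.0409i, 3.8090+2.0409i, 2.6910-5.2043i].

x[n] = (1/5) Σ(k=0 to 4) X[k] · e^(2πikn/5)

Computing each x[n]:
x[0] = 3
x[1] = -2
x[2] = -2
x[3] = 2
x[4] = 1

x = [3, -2, -2, 2, 1]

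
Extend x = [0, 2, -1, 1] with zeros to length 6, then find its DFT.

Original 4-point DFT: [2, 1-1i, -4, 1+1i]
Zero-padded 6-point DFT provides frequency interpolation.

DFT_6([x, 0, ...]) = [2, 0.5000-0.8660i, 0.5000-2.5981i, -4, 0.5000+2.5981i, 0.5000+0.8660i]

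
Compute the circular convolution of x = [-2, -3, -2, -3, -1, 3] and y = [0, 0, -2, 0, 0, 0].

(x ⊛ y)[n] = Σ(m=0 to 5) x[m] · y[(n-m) mod 6]

Computing each output sample:
(x ⊛ y)[0] = 2
(x ⊛ y)[1] = -6
(x ⊛ y)[2] = 4
(x ⊛ y)[3] = 6
(x ⊛ y)[4] = 4
(x ⊛ y)[5] = 6

x ⊛ y = [2, -6, 4, 6, 4, 6]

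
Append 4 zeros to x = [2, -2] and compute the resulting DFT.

Original 2-point DFT: [0, 4]
Zero-padded 6-point DFT provides frequency interpolation.

DFT_6([x, 0, ...]) = [0, 1.0000+1.7321i, 3.0000+1.7321i, 4, 3.0000-1.7321i, 1.0000-1.7321i]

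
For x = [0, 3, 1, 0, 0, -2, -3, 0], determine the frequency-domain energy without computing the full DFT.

Parseval: Σ|x[n]|² = (1/N)Σ|X[k]|², so Σ|X[k]|² = N·Σ|x[n]|² = 8·23.0000

Σ|X[k]|² = N·Σ|x[n]|² = 8·23.0000 = 184.0000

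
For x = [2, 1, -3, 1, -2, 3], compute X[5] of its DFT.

X[5] = Σ(n=0 to 5) x[n] · ω_6^(5n) where ω_6 = e^(-2πi/6)
= (2)·ω_6^0 + (1)·ω_6^5 + (-3)·ω_6^10 + (1)·ω_6^15 + (-2)·ω_6^20 + (3)·ω_6^25

X[5] = 5.5000-2.5981i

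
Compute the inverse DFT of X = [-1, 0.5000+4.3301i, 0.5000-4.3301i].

x[n] = (1/3) Σ(k=0 to 2) X[k] · e^(2πikn/3)

Computing each x[n]:
x[0] = 0
x[1] = -3
x[2] = 2

x = [0, -3, 2]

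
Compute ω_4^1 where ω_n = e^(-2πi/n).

ω_4^1 = e^(-2πi·1/4)
= cos(-2π·1/4) + i·sin(-2π·1/4)
= cos(-2π/4) + i·sin(-2π/4)

ω_4^1 = cos(-2π/4) + i·sin(-2π/4) = -1i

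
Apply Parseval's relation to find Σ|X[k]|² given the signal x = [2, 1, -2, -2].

Parseval: Σ|x[n]|² = (1/N)Σ|X[k]|², so Σ|X[k]|² = N·Σ|x[n]|² = 4·13.0000

Σ|X[k]|² = N·Σ|x[n]|² = 4·13.0000 = 52.0000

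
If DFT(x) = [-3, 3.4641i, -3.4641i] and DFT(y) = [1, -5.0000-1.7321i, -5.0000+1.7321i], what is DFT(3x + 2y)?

By linearity: DFT(3x + 2y) = 3·DFT(x) + 2·DFT(y)
= 3·[-3, 3.4641i, -3.4641i] + 2·[1, -5.0000-1.7321i, -5.0000+1.7321i]

Computing element-wise:
Z[0] = 3·(-3) + 2·(1) = -7
Z[1] = 3·(3.4641i) + 2·(-5.0000-1.7321i) = -10.0000+6.9281i
Z[2] = 3·(-3.4641i) + 2·(-5.0000+1.7321i) = -10.0000-6.9281i

DFT(3x + 2y) = 3·X + 2·Y = [-7, -10.0000+6.9281i, -10.0000-6.9281i]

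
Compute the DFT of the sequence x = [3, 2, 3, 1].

X[k] = Σ(n=0 to 3) x[n] · ω_4^(nk)
where ω_4 = e^(-2πi/4)

Computing each X[k]:
X[0] = 9
X[1] = -1i
X[2] = 3
X[3] = 1i

X = [9, -1i, 3, 1i]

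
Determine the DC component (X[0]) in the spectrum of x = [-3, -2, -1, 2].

X[0] = Σ(n=0 to 3) x[n] · ω_4^0 = Σ x[n]
= (-3) + (-2) + (-1) + (2)

X[0] = -4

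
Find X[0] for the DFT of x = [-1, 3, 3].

X[0] = Σ(n=0 to 2) x[n] · ω_3^0 = Σ x[n]
= (-1) + (3) + (3)

X[0] = 5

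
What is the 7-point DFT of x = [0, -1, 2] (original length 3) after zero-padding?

Original 3-point DFT: [1, -0.5000+2.5981i, -0.5000-2.5981i]
Zero-padded 7-point DFT provides frequency interpolation.

DFT_7([x, 0, ...]) = [1, -1.0685-1.1680i, -1.5794+1.8427i, 2.1479+1.9975i, 2.1479-1.9975i, -1.5794-1.8427i, -1.0685+1.1680i]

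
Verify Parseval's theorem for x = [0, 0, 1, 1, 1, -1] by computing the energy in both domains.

Time domain:
Σ|x[n]|² = |0|² + |0|² + |1|² + |1|² + |1|² + |-1|² = 4.0000

Frequency domain:
(1/6)Σ|X[k]|² = (1/6)(|2|² + |-2.5000-0.8660i|² + |0.5000-0.8660i|² + |2|² + |0.5000+0.8660i|² + |-2.5000+0.8660i|²) = (1/6)·24.0000 = 4.0000

Both sides agree, confirming Parseval's theorem.

Σ|x[n]|² = (1/N)Σ|X[k]|² = 4.0000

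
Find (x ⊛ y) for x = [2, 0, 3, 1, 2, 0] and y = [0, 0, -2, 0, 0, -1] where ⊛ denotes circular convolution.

(x ⊛ y)[n] = Σ(m=0 to 5) x[m] · y[(n-m) mod 6]

Computing each output sample:
(x ⊛ y)[0] = -4
(x ⊛ y)[1] = -3
(x ⊛ y)[2] = -5
(x ⊛ y)[3] = -2
(x ⊛ y)[4] = -6
(x ⊛ y)[5] = -4

x ⊛ y = [-4, -3, -5, -2, -6, -4]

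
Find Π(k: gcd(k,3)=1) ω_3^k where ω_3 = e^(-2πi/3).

The primitive 3rd roots of unity are ω_3^k for k coprime to 3: k ∈ {1, 2}
Their product equals the constant term of the cyclotomic polynomial Φ_3(x) up to sign.
For n ≥ 3, the product of all primitive nth roots of unity is 1. (For n=1 it is 1; for n=2 it is -1.)

1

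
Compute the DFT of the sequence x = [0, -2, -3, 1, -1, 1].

X[k] = Σ(n=0 to 5) x[n] · ω_6^(nk)
where ω_6 = e^(-2πi/6)

Computing each X[k]:
X[0] = -4
X[1] = 0.5000+4.3301i
X[2] = 3.5000+0.8660i
X[3] = -4
X[4] = 3.5000-0.8660i
X[5] = 0.5000-4.3301i

X = [-4, 0.5000+4.3301i, 3.5000+0.8660i, -4, 3.5000-0.8660i, 0.5000-4.3301i]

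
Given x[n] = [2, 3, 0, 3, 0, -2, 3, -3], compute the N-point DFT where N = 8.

X[k] = Σ(n=0 to 7) x[n] · ω_8^(nk)
where ω_8 = e^(-2πi/8)

Computing each X[k]:
X[0] = 6
X[1] = 1.2929-4.7782i
X[2] = -1-1i
X[3] = 2.7071-10.7782i
X[4] = 4
X[5] = 2.7071+10.7782i
X[6] = -1+1i
X[7] = 1.2929+4.7782i

X = [6, 1.2929-4.7782i, -1-1i, 2.7071-10.7782i, 4, 2.7071+10.7782i, -1+1i, 1.2929+4.7782i]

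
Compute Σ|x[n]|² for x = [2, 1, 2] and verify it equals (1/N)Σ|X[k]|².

Time domain:
Σ|x[n]|² = |2|² + |1|² + |2|² = 9.0000

Frequency domain:
(1/3)Σ|X[k]|² = (1/3)(|5|² + |0.5000+0.8660i|² + |0.5000-0.8660i|²) = (1/3)·27.0000 = 9.0000

Both sides agree, confirming Parseval's theorem.

Σ|x[n]|² = (1/N)Σ|X[k]|² = 9.0000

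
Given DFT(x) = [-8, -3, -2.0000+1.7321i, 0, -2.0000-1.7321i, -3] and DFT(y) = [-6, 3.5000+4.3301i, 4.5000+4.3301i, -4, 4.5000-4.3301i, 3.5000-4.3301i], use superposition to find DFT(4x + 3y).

By linearity: DFT(4x + 3y) = 4·DFT(x) + 3·DFT(y)
= 4·[-8, -3, -2.0000+1.7321i, 0, -2.0000-1.7321i, -3] + 3·[-6, 3.5000+4.3301i, 4.5000+4.3301i, -4, 4.5000-4.3301i, 3.5000-4.3301i]

Computing element-wise:
Z[0] = 4·(-8) + 3·(-6) = -50
Z[1] = 4·(-3) + 3·(3.5000+4.3301i) = -1.5000+12.9903i
Z[2] = 4·(-2.0000+1.7321i) + 3·(4.5000+4.3301i) = 5.5000+19.9187i
Z[3] = 4·(0) + 3·(-4) = -12
Z[4] = 4·(-2.0000-1.7321i) + 3·(4.5000-4.3301i) = 5.5000-19.9187i
Z[5] = 4·(-3) + 3·(3.5000-4.3301i) = -1.5000-12.9903i

DFT(4x + 3y) = 4·X + 3·Y = [-50, -1.5000+12.9903i, 5.5000+19.9187i, -12, 5.5000-19.9187i, -1.5000-12.9903i]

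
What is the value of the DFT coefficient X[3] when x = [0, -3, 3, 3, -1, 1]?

X[3] = Σ(n=0 to 5) x[n] · ω_6^(3n) where ω_6 = e^(-2πi/6)
= (0)·ω_6^0 + (-3)·ω_6^3 + (3)·ω_6^6 + (3)·ω_6^9 + (-1)·ω_6^12 + (1)·ω_6^15

X[3] = 1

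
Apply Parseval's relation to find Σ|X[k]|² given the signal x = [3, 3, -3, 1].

Parseval: Σ|x[n]|² = (1/N)Σ|X[k]|², so Σ|X[k]|² = N·Σ|x[n]|² = 4·28.0000

Σ|X[k]|² = N·Σ|x[n]|² = 4·28.0000 = 112.0000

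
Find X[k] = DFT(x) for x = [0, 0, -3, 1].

X[k] = Σ(n=0 to 3) x[n] · ω_4^(nk)
where ω_4 = e^(-2πi/4)

Computing each X[k]:
X[0] = -2
X[1] = 3+1i
X[2] = -4
X[3] = 3-1i

X = [-2, 3+1i, -4, 3-1i]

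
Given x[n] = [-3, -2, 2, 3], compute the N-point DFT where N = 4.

X[k] = Σ(n=0 to 3) x[n] · ω_4^(nk)
where ω_4 = e^(-2πi/4)

Computing each X[k]:
X[0] = 0
X[1] = -5+5i
X[2] = -2
X[3] = -5-5i

X = [0, -5+5i, -2, -5-5i]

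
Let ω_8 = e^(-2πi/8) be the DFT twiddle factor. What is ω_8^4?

ω_8^4 = e^(-2πi·4/8)
= cos(-2π·4/8) + i·sin(-2π·4/8)
= cos(-8π/8) + i·sin(-8π/8)

ω_8^4 = cos(-8π/8) + i·sin(-8π/8) = -1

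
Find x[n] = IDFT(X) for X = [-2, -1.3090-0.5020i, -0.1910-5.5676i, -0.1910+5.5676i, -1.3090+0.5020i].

x[n] = (1/5) Σ(k=0 to 4) X[k] · e^(2πikn/5)

Computing each x[n]:
x[0] = -1
x[1] = 1
x[2] = -2
x[3] = 2
x[4] = -2

x = [-1, 1, -2, 2, -2]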